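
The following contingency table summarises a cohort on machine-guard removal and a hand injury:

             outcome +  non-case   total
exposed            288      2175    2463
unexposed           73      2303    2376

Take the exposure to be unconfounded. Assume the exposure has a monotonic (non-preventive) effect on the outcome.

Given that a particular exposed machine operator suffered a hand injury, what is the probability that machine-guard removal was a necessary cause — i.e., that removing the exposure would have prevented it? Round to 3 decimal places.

p₁ = P(outcome | exposed) = 288/2463 = 0.11693
p₀ = P(outcome | unexposed) = 73/2376 = 0.030724
Under exogeneity and monotonicity, PN = (p₁ − p₀) / p₁.
PN = (0.11693 − 0.030724) / 0.11693 = 0.086207 / 0.11693 ≈ 0.7372

PN ≈ 0.737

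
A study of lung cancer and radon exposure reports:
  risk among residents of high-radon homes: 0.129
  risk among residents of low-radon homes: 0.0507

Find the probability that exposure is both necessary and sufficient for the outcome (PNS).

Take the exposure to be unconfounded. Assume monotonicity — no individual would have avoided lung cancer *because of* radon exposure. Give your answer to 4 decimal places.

PNS ≈ 0.0783

Let p₁ = 0.129, p₀ = 0.0507.
Under exogeneity and monotonicity, PNS = p₁ − p₀.
PNS = 0.129 − 0.0507 = 0.0783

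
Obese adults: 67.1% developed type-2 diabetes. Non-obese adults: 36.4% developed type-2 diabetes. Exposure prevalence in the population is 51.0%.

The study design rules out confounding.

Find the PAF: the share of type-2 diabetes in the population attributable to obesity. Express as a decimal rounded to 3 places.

p₁ = 0.671, p₀ = 0.364.
Overall risk P(Y=1) = π·p₁ + (1−π)·p₀ = 0.51×0.671 + 0.49×0.364 = 0.52057.
Under exogeneity, PAF = [P(Y=1) − p₀] / P(Y=1).
PAF = (0.52057 − 0.364) / 0.52057 ≈ 0.3008

PAF ≈ 0.301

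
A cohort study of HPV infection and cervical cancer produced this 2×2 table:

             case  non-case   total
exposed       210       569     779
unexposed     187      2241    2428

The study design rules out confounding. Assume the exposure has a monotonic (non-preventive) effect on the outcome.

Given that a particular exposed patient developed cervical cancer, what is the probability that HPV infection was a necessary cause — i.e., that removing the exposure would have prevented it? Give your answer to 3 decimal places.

PN ≈ 0.714

p₁ = P(outcome | exposed) = 210/779 = 0.26958
p₀ = P(outcome | unexposed) = 187/2428 = 0.077018
Under exogeneity and monotonicity, PN = (p₁ − p₀) / p₁.
PN = (0.26958 − 0.077018) / 0.26958 = 0.19256 / 0.26958 ≈ 0.7143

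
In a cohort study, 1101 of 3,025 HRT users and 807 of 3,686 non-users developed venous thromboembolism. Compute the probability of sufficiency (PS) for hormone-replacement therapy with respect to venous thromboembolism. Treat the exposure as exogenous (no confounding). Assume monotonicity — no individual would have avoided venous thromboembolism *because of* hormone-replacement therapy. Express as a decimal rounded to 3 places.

p₁ = P(outcome | exposed) = 1101/3025 = 0.36397
p₀ = P(outcome | unexposed) = 807/3686 = 0.21894
Under exogeneity and monotonicity, PS = (p₁ − p₀) / (1 − p₀).
PS = (0.36397 − 0.21894) / (1 − 0.21894) = 0.14503 / 0.78106 ≈ 0.1857

PS ≈ 0.186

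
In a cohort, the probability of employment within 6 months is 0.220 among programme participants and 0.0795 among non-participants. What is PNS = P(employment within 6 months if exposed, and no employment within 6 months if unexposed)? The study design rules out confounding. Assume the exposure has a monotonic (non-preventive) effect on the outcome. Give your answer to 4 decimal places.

PNS ≈ 0.1405

Let p₁ = 0.22, p₀ = 0.0795.
Under exogeneity and monotonicity, PNS = p₁ − p₀.
PNS = 0.22 − 0.0795 = 0.1405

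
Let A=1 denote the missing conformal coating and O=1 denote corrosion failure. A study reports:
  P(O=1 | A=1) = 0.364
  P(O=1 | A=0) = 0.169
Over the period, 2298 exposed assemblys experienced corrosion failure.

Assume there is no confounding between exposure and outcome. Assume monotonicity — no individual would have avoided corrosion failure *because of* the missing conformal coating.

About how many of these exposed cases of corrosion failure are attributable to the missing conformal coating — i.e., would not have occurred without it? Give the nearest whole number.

Let p₁ = 0.364, p₀ = 0.169.
PN = (p₁ − p₀)/p₁ = (0.364 − 0.169) / 0.364 ≈ 0.53571.
Attributable cases ≈ PN × (exposed cases) = 0.53571 × 2298 ≈ 1231.07.

about 1231 cases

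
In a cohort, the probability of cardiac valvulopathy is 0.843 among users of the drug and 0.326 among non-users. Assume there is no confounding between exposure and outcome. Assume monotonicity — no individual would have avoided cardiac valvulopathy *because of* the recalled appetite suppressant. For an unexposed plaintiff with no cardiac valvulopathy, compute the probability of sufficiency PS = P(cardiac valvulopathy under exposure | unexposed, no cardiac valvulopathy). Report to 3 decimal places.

PS ≈ 0.767

Let p₁ = 0.843, p₀ = 0.326.
Under exogeneity and monotonicity, PS = (p₁ − p₀) / (1 − p₀).
PS = (0.843 − 0.326) / (1 − 0.326) = 0.517 / 0.674 ≈ 0.7671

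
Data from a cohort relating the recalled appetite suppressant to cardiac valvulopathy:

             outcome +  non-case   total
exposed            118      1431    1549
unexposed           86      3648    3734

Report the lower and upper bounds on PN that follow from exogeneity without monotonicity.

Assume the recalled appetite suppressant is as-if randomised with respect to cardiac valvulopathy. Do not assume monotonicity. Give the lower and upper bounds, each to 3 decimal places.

p₁ = P(outcome | exposed) = 118/1549 = 0.076178
p₀ = P(outcome | unexposed) = 86/3734 = 0.023032
Under exogeneity alone the bounds on PN are max{0,(p₁−p₀)/p₁} ≤ PN ≤ min{1,(1−p₀)/p₁}.
  lower = (p₁ − p₀)/p₁ = 0.053147 / 0.076178 ≈ 0.6977
  upper = min{1, (1 − p₀)/p₁} = 0.97697 / 0.076178 ≈ 12.8248 → capped at 1

0.698 ≤ PN ≤ 1.000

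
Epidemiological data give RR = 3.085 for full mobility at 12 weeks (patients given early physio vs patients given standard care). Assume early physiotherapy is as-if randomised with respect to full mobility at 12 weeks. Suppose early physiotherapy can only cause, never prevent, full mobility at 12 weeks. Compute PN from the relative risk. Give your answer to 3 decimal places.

Under exogeneity and monotonicity, PN = (RR − 1) / RR = 1 − 1/RR.
PN = (3.085 − 1) / 3.085 = 2.085 / 3.085 ≈ 0.6759

PN ≈ 0.676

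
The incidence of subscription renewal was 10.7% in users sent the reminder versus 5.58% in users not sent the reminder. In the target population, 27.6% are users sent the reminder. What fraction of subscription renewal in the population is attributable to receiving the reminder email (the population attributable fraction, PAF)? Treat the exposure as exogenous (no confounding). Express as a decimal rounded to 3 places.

PAF ≈ 0.202

p₁ = 0.107, p₀ = 0.0558.
Overall risk P(Y=1) = π·p₁ + (1−π)·p₀ = 0.276×0.107 + 0.724×0.0558 = 0.069931.
Under exogeneity, PAF = [P(Y=1) − p₀] / P(Y=1).
PAF = (0.069931 − 0.0558) / 0.069931 ≈ 0.2021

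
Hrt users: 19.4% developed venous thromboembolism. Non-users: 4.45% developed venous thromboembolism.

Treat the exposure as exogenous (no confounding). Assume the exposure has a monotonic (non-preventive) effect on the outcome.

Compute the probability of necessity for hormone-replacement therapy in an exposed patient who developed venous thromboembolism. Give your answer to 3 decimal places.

PN ≈ 0.771

p₁ = 0.194, p₀ = 0.0445.
Under exogeneity and monotonicity, PN = (p₁ − p₀) / p₁.
PN = (0.194 − 0.0445) / 0.194 = 0.1495 / 0.194 ≈ 0.7706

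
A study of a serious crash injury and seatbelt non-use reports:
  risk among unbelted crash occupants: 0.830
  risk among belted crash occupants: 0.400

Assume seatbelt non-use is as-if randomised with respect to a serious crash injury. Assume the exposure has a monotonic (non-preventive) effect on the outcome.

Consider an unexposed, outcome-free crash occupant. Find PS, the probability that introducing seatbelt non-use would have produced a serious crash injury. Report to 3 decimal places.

PS ≈ 0.717

Let p₁ = 0.83, p₀ = 0.4.
Under exogeneity and monotonicity, PS = (p₁ − p₀) / (1 − p₀).
PS = (0.83 − 0.4) / (1 − 0.4) = 0.43 / 0.6 ≈ 0.7167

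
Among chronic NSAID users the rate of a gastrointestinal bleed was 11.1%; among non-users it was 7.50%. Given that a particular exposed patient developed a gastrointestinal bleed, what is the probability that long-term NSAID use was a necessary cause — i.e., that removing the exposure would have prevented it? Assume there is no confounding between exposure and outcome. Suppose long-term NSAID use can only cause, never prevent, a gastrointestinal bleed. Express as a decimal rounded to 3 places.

p₁ = 0.111, p₀ = 0.075.
Under exogeneity and monotonicity, PN = (p₁ − p₀) / p₁.
PN = (0.111 − 0.075) / 0.111 = 0.036 / 0.111 ≈ 0.3243

PN ≈ 0.324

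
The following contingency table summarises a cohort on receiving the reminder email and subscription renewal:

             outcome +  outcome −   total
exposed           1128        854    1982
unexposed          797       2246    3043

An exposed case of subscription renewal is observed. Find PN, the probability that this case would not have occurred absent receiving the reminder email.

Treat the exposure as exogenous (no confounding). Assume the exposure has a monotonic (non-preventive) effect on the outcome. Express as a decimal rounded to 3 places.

p₁ = P(outcome | exposed) = 1128/1982 = 0.56912
p₀ = P(outcome | unexposed) = 797/3043 = 0.26191
Under exogeneity and monotonicity, PN = (p₁ − p₀) / p₁.
PN = (0.56912 − 0.26191) / 0.56912 = 0.30721 / 0.56912 ≈ 0.5398

PN ≈ 0.540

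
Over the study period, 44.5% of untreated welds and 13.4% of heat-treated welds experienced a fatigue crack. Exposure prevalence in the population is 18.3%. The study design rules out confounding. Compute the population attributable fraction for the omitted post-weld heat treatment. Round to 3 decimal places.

PAF ≈ 0.298

p₁ = 0.445, p₀ = 0.134.
Overall risk P(Y=1) = π·p₁ + (1−π)·p₀ = 0.183×0.445 + 0.817×0.134 = 0.19091.
Under exogeneity, PAF = [P(Y=1) − p₀] / P(Y=1).
PAF = (0.19091 − 0.134) / 0.19091 ≈ 0.2981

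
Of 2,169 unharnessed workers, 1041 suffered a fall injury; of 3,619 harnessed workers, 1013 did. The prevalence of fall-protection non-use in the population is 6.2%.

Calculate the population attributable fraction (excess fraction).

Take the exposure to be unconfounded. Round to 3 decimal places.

PAF ≈ 0.042

p₁ = P(outcome | exposed) = 1041/2169 = 0.47994
p₀ = P(outcome | unexposed) = 1013/3619 = 0.27991
Overall risk P(Y=1) = π·p₁ + (1−π)·p₀ = 0.062×0.47994 + 0.938×0.27991 = 0.29231.
Under exogeneity, PAF = [P(Y=1) − p₀] / P(Y=1).
PAF = (0.29231 − 0.27991) / 0.29231 ≈ 0.0424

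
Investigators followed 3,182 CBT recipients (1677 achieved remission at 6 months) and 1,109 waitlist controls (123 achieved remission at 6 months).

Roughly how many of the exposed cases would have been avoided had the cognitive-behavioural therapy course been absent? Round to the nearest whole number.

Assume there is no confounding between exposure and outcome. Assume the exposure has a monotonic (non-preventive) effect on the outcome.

about 1324 cases

p₁ = P(outcome | exposed) = 1677/3182 = 0.52703
p₀ = P(outcome | unexposed) = 123/1109 = 0.11091
PN = (p₁ − p₀)/p₁ = (0.52703 − 0.11091) / 0.52703 ≈ 0.78955.
Attributable cases ≈ PN × (exposed cases) = 0.78955 × 1677 ≈ 1324.08.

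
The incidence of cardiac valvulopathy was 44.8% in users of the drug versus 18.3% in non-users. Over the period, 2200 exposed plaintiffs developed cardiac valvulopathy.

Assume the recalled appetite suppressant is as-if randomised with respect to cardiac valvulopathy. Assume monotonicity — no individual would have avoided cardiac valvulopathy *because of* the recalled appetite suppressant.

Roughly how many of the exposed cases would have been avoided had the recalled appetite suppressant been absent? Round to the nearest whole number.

about 1301 cases

p₁ = 0.448, p₀ = 0.183.
PN = (p₁ − p₀)/p₁ = (0.448 − 0.183) / 0.448 ≈ 0.59152.
Attributable cases ≈ PN × (exposed cases) = 0.59152 × 2200 ≈ 1301.34.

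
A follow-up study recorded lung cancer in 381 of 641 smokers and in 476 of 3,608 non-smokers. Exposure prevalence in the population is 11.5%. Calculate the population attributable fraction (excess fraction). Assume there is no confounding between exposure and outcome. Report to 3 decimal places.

PAF ≈ 0.287

p₁ = P(outcome | exposed) = 381/641 = 0.59438
p₀ = P(outcome | unexposed) = 476/3608 = 0.13193
Overall risk P(Y=1) = π·p₁ + (1−π)·p₀ = 0.115×0.59438 + 0.885×0.13193 = 0.18511.
Under exogeneity, PAF = [P(Y=1) − p₀] / P(Y=1).
PAF = (0.18511 − 0.13193) / 0.18511 ≈ 0.2873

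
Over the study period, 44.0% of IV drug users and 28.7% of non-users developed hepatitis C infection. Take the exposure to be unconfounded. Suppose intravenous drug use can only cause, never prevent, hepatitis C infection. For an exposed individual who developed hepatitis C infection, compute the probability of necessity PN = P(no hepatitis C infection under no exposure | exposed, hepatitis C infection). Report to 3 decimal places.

p₁ = 0.44, p₀ = 0.287.
Under exogeneity and monotonicity, PN = (p₁ − p₀) / p₁.
PN = (0.44 − 0.287) / 0.44 = 0.153 / 0.44 ≈ 0.3477

PN ≈ 0.348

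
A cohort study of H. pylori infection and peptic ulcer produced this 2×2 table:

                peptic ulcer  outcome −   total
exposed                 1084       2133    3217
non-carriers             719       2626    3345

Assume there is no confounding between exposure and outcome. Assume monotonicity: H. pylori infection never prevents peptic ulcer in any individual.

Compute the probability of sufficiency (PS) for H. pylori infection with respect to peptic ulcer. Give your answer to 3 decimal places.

p₁ = P(outcome | exposed) = 1084/3217 = 0.33696
p₀ = P(outcome | unexposed) = 719/3345 = 0.21495
Under exogeneity and monotonicity, PS = (p₁ − p₀)/(1 − p₀).
PS = (0.33696 − 0.21495) / 0.78505 ≈ 0.1554

PS ≈ 0.155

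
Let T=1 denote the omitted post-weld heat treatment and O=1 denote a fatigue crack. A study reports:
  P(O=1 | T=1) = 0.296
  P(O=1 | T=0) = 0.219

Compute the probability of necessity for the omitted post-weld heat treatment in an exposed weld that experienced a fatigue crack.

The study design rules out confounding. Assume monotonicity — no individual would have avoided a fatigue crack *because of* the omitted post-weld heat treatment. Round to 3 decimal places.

Let p₁ = 0.296, p₀ = 0.219.
Under exogeneity and monotonicity, PN = (p₁ − p₀) / p₁.
PN = (0.296 − 0.219) / 0.296 = 0.077 / 0.296 ≈ 0.2601

PN ≈ 0.260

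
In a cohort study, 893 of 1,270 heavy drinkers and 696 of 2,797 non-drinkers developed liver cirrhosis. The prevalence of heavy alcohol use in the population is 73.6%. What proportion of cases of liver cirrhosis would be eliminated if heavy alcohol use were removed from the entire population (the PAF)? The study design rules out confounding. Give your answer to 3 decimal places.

p₁ = P(outcome | exposed) = 893/1270 = 0.70315
p₀ = P(outcome | unexposed) = 696/2797 = 0.24884
Overall risk P(Y=1) = π·p₁ + (1−π)·p₀ = 0.736×0.70315 + 0.264×0.24884 = 0.58321.
Under exogeneity, PAF = [P(Y=1) − p₀] / P(Y=1).
PAF = (0.58321 − 0.24884) / 0.58321 ≈ 0.5733

PAF ≈ 0.573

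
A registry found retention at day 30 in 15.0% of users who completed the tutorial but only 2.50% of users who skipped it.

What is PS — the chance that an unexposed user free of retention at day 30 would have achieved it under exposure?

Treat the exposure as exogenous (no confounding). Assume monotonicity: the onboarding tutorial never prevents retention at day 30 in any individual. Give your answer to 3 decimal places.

PS ≈ 0.128

p₁ = 0.15, p₀ = 0.025.
Under exogeneity and monotonicity, PS = (p₁ − p₀) / (1 − p₀).
PS = (0.15 − 0.025) / (1 − 0.025) = 0.125 / 0.975 ≈ 0.1282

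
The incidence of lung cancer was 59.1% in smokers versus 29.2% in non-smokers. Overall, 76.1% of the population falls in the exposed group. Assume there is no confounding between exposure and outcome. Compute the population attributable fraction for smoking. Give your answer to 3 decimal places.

p₁ = 0.591, p₀ = 0.292.
Overall risk P(Y=1) = π·p₁ + (1−π)·p₀ = 0.761×0.591 + 0.239×0.292 = 0.51954.
Under exogeneity, PAF = [P(Y=1) − p₀] / P(Y=1).
PAF = (0.51954 − 0.292) / 0.51954 ≈ 0.4380

PAF ≈ 0.438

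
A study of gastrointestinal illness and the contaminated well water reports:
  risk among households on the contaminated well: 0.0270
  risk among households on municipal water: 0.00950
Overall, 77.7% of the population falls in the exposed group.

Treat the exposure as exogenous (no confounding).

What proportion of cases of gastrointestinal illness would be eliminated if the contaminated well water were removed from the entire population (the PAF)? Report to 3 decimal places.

Let p₁ = 0.027, p₀ = 0.0095.
Overall risk P(Y=1) = π·p₁ + (1−π)·p₀ = 0.777×0.027 + 0.223×0.0095 = 0.023097.
Under exogeneity, PAF = [P(Y=1) − p₀] / P(Y=1).
PAF = (0.023097 − 0.0095) / 0.023097 ≈ 0.5887

PAF ≈ 0.589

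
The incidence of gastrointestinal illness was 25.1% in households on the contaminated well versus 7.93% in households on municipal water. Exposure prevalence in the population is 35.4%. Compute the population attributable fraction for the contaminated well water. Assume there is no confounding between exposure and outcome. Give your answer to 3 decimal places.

p₁ = 0.251, p₀ = 0.0793.
Overall risk P(Y=1) = π·p₁ + (1−π)·p₀ = 0.354×0.251 + 0.646×0.0793 = 0.14008.
Under exogeneity, PAF = [P(Y=1) − p₀] / P(Y=1).
PAF = (0.14008 − 0.0793) / 0.14008 ≈ 0.4339

PAF ≈ 0.434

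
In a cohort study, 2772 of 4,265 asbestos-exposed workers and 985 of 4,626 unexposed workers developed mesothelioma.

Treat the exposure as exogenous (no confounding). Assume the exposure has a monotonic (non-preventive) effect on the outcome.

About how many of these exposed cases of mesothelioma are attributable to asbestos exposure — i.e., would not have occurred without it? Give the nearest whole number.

about 1864 cases

p₁ = P(outcome | exposed) = 2772/4265 = 0.64994
p₀ = P(outcome | unexposed) = 985/4626 = 0.21293
PN = (p₁ − p₀)/p₁ = (0.64994 − 0.21293) / 0.64994 ≈ 0.67239.
Attributable cases ≈ PN × (exposed cases) = 0.67239 × 2772 ≈ 1863.87.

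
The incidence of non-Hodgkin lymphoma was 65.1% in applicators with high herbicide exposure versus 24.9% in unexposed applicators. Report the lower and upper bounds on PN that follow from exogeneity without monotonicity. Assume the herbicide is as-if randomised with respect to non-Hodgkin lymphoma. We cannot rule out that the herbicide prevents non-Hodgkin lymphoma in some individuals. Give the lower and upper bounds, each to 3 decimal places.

0.618 ≤ PN ≤ 1.000

p₁ = 0.651, p₀ = 0.249.
Under exogeneity alone the bounds on PN are max{0,(p₁−p₀)/p₁} ≤ PN ≤ min{1,(1−p₀)/p₁}.
  lower = (p₁ − p₀)/p₁ = 0.402 / 0.651 ≈ 0.6175
  upper = min{1, (1 − p₀)/p₁} = 0.751 / 0.651 ≈ 1.1536 → capped at 1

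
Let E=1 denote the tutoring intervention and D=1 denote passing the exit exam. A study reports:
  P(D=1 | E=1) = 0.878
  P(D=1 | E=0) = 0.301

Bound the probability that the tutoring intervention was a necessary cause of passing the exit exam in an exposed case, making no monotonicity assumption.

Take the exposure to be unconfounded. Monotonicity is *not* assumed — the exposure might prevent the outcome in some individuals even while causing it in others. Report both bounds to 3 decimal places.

0.657 ≤ PN ≤ 0.796

Let p₁ = 0.878, p₀ = 0.301.
Under exogeneity alone the bounds on PN are max{0,(p₁−p₀)/p₁} ≤ PN ≤ min{1,(1−p₀)/p₁}.
  lower = (p₁ − p₀)/p₁ = 0.577 / 0.878 ≈ 0.6572
  upper = min{1, (1 − p₀)/p₁} = 0.699 / 0.878 ≈ 0.7961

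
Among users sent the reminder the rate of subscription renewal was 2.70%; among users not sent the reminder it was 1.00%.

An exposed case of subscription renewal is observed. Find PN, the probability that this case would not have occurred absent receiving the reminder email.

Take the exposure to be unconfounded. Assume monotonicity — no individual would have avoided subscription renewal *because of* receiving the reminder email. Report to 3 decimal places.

PN ≈ 0.630

p₁ = 0.027, p₀ = 0.01.
Under exogeneity and monotonicity, PN = (p₁ − p₀) / p₁.
PN = (0.027 − 0.01) / 0.027 = 0.017 / 0.027 ≈ 0.6296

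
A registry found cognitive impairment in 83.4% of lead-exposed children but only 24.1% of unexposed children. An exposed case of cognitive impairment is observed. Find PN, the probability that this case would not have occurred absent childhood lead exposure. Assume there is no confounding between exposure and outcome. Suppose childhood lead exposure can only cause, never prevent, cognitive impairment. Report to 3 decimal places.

PN ≈ 0.711

p₁ = 0.834, p₀ = 0.241.
Under exogeneity and monotonicity, PN = (p₁ − p₀) / p₁.
PN = (0.834 − 0.241) / 0.834 = 0.593 / 0.834 ≈ 0.7110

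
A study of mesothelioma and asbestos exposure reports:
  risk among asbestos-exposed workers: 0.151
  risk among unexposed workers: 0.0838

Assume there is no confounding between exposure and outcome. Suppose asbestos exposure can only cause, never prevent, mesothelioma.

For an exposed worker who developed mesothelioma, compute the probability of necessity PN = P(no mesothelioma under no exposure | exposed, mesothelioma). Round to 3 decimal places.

Let p₁ = 0.151, p₀ = 0.0838.
Under exogeneity and monotonicity, PN = (p₁ − p₀) / p₁.
PN = (0.151 − 0.0838) / 0.151 = 0.0672 / 0.151 ≈ 0.4450

PN ≈ 0.445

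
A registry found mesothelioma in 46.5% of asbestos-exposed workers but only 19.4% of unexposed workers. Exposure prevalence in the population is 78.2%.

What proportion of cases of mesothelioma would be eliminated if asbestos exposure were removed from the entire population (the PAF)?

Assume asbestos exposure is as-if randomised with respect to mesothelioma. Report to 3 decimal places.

PAF ≈ 0.522

p₁ = 0.465, p₀ = 0.194.
Overall risk P(Y=1) = π·p₁ + (1−π)·p₀ = 0.782×0.465 + 0.218×0.194 = 0.40592.
Under exogeneity, PAF = [P(Y=1) − p₀] / P(Y=1).
PAF = (0.40592 − 0.194) / 0.40592 ≈ 0.5221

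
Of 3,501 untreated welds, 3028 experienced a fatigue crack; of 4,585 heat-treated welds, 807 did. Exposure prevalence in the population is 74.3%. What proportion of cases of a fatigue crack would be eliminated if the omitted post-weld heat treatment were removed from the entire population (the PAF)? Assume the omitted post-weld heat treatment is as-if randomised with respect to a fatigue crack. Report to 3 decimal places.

PAF ≈ 0.744

p₁ = P(outcome | exposed) = 3028/3501 = 0.8649
p₀ = P(outcome | unexposed) = 807/4585 = 0.17601
Overall risk P(Y=1) = π·p₁ + (1−π)·p₀ = 0.743×0.8649 + 0.257×0.17601 = 0.68785.
Under exogeneity, PAF = [P(Y=1) − p₀] / P(Y=1).
PAF = (0.68785 − 0.17601) / 0.68785 ≈ 0.7441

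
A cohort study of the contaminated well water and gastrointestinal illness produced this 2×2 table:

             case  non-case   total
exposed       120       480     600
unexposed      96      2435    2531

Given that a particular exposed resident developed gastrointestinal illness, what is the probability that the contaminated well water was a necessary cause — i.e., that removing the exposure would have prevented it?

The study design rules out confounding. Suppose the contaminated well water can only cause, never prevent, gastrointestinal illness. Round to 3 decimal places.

PN ≈ 0.810

p₁ = P(outcome | exposed) = 120/600 = 0.2
p₀ = P(outcome | unexposed) = 96/2531 = 0.03793
Under exogeneity and monotonicity, PN = (p₁ − p₀)/p₁.
PN = (0.2 − 0.03793) / 0.2 ≈ 0.8104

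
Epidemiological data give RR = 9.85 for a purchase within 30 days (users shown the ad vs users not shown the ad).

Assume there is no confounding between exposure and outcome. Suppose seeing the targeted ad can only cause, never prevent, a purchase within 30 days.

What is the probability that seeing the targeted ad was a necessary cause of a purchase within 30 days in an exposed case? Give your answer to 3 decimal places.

PN ≈ 0.898

Under exogeneity and monotonicity, PN = (RR − 1) / RR = 1 − 1/RR.
PN = (9.85 − 1) / 9.85 = 8.85 / 9.85 ≈ 0.8985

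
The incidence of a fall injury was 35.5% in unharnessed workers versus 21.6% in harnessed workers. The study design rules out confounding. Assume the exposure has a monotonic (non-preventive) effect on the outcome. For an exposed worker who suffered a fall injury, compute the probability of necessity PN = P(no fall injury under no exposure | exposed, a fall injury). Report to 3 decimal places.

p₁ = 0.355, p₀ = 0.216.
Under exogeneity and monotonicity, PN = (p₁ − p₀) / p₁.
PN = (0.355 − 0.216) / 0.355 = 0.139 / 0.355 ≈ 0.3915

PN ≈ 0.392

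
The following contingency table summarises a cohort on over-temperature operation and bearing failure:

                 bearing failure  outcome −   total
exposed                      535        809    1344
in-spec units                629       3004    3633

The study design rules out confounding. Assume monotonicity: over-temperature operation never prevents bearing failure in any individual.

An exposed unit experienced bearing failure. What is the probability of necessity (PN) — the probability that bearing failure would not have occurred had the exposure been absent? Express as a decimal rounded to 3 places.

p₁ = P(outcome | exposed) = 535/1344 = 0.39807
p₀ = P(outcome | unexposed) = 629/3633 = 0.17314
Under exogeneity and monotonicity, PN = (p₁ − p₀)/p₁.
PN = (0.39807 − 0.17314) / 0.39807 ≈ 0.5651

PN ≈ 0.565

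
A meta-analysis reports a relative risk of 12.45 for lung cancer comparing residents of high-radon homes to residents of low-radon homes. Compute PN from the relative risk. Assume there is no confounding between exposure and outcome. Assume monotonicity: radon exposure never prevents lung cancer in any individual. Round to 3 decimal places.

Under exogeneity and monotonicity, PN = (RR − 1) / RR = 1 − 1/RR.
PN = (12.45 − 1) / 12.45 = 11.45 / 12.45 ≈ 0.9197

PN ≈ 0.920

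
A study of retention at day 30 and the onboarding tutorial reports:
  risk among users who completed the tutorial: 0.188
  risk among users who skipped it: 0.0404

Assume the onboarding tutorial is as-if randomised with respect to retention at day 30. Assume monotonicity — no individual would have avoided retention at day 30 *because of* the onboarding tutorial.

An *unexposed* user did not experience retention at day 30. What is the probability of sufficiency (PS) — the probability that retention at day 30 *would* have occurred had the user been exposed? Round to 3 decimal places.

PS ≈ 0.154

Let p₁ = 0.188, p₀ = 0.0404.
Under exogeneity and monotonicity, PS = (p₁ − p₀) / (1 − p₀).
PS = (0.188 − 0.0404) / (1 − 0.0404) = 0.1476 / 0.9596 ≈ 0.1538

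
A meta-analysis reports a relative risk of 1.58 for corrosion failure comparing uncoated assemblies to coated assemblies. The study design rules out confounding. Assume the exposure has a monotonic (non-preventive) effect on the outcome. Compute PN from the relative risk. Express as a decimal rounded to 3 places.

PN ≈ 0.367

Under exogeneity and monotonicity, PN = (RR − 1) / RR = 1 − 1/RR.
PN = (1.58 − 1) / 1.58 = 0.58 / 1.58 ≈ 0.3671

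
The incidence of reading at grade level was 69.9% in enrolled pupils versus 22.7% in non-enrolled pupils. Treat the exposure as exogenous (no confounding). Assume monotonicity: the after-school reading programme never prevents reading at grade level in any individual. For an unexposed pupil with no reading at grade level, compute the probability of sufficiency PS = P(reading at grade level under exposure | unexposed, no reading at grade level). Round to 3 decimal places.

p₁ = 0.699, p₀ = 0.227.
Under exogeneity and monotonicity, PS = (p₁ − p₀) / (1 − p₀).
PS = (0.699 − 0.227) / (1 − 0.227) = 0.472 / 0.773 ≈ 0.6106

PS ≈ 0.611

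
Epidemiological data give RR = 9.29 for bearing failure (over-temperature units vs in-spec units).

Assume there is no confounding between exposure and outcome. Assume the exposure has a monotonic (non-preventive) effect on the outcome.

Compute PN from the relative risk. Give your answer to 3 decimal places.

PN ≈ 0.892

Under exogeneity and monotonicity, PN = (RR − 1) / RR = 1 − 1/RR.
PN = (9.29 − 1) / 9.29 = 8.29 / 9.29 ≈ 0.8924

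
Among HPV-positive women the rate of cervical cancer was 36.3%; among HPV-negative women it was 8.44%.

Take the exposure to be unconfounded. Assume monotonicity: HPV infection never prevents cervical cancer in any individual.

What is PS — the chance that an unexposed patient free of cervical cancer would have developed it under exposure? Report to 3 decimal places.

PS ≈ 0.304

p₁ = 0.363, p₀ = 0.0844.
Under exogeneity and monotonicity, PS = (p₁ − p₀) / (1 − p₀).
PS = (0.363 − 0.0844) / (1 − 0.0844) = 0.2786 / 0.9156 ≈ 0.3043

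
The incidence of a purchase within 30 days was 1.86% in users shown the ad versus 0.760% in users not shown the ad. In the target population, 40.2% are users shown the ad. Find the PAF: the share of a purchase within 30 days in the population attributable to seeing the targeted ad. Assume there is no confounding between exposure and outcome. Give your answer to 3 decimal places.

PAF ≈ 0.368

p₁ = 0.0186, p₀ = 0.0076.
Overall risk P(Y=1) = π·p₁ + (1−π)·p₀ = 0.402×0.0186 + 0.598×0.0076 = 0.012022.
Under exogeneity, PAF = [P(Y=1) − p₀] / P(Y=1).
PAF = (0.012022 − 0.0076) / 0.012022 ≈ 0.3678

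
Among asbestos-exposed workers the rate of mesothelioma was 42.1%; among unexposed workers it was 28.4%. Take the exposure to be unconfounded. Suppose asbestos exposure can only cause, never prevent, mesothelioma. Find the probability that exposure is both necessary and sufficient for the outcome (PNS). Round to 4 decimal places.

p₁ = 0.421, p₀ = 0.284.
Under exogeneity and monotonicity, PNS = p₁ − p₀.
PNS = 0.421 − 0.284 = 0.137

PNS ≈ 0.1370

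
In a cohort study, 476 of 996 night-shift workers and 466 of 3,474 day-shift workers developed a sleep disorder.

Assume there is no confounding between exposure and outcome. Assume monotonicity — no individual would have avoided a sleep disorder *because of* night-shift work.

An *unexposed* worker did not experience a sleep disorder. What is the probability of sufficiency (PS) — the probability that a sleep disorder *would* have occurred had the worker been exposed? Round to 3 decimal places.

PS ≈ 0.397

p₁ = P(outcome | exposed) = 476/996 = 0.47791
p₀ = P(outcome | unexposed) = 466/3474 = 0.13414
Under exogeneity and monotonicity, PS = (p₁ − p₀) / (1 − p₀).
PS = (0.47791 − 0.13414) / (1 − 0.13414) = 0.34377 / 0.86586 ≈ 0.3970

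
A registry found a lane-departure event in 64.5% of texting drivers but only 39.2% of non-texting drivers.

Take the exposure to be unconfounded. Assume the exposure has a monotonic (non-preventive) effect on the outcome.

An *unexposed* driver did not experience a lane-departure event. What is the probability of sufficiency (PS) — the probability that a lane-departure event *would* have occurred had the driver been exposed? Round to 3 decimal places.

p₁ = 0.645, p₀ = 0.392.
Under exogeneity and monotonicity, PS = (p₁ − p₀) / (1 − p₀).
PS = (0.645 − 0.392) / (1 − 0.392) = 0.253 / 0.608 ≈ 0.4161

PS ≈ 0.416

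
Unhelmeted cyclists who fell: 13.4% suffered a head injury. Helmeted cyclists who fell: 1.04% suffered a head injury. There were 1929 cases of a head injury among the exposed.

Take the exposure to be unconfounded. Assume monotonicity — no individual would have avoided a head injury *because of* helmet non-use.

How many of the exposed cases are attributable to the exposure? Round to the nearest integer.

about 1779 cases

p₁ = 0.134, p₀ = 0.0104.
PN = (p₁ − p₀)/p₁ = (0.134 − 0.0104) / 0.134 ≈ 0.92239.
Attributable cases ≈ PN × (exposed cases) = 0.92239 × 1929 ≈ 1779.29.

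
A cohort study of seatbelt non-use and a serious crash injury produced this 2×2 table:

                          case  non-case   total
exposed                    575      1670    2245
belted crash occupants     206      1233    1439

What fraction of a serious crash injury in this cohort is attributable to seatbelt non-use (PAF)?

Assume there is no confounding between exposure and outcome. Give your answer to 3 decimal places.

p₁ = P(outcome | exposed) = 575/2245 = 0.25612
p₀ = P(outcome | unexposed) = 206/1439 = 0.14315
Exposure prevalence π = 2245/3684 = 0.60939; overall risk P(Y=1) = 0.212.
Under exogeneity, PAF = [P(Y=1) − p₀]/P(Y=1).
PAF = (0.212 − 0.14315) / 0.212 ≈ 0.3247

PAF ≈ 0.325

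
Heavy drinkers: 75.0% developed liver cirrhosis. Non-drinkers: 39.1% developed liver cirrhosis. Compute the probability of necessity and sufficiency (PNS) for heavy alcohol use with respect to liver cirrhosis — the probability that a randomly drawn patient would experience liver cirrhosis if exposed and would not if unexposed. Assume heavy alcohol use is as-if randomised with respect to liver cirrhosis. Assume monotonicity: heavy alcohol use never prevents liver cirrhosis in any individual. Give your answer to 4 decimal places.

PNS ≈ 0.3590

p₁ = 0.75, p₀ = 0.391.
Under exogeneity and monotonicity, PNS = p₁ − p₀.
PNS = 0.75 − 0.391 = 0.359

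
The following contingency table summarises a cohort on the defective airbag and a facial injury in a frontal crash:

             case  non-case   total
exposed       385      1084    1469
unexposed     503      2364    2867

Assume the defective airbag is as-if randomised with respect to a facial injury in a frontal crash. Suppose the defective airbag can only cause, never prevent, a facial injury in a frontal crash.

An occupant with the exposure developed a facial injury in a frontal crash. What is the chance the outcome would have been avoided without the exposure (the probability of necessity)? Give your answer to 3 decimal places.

PN ≈ 0.331

p₁ = P(outcome | exposed) = 385/1469 = 0.26208
p₀ = P(outcome | unexposed) = 503/2867 = 0.17544
Under exogeneity and monotonicity, PN = (p₁ − p₀)/p₁.
PN = (0.26208 − 0.17544) / 0.26208 ≈ 0.3306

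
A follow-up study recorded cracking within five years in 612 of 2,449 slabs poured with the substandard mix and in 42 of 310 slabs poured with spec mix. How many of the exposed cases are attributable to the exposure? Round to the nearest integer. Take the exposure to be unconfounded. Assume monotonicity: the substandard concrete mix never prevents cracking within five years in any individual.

about 280 cases

p₁ = P(outcome | exposed) = 612/2449 = 0.2499
p₀ = P(outcome | unexposed) = 42/310 = 0.13548
PN = (p₁ − p₀)/p₁ = (0.2499 − 0.13548) / 0.2499 ≈ 0.45784.
Attributable cases ≈ PN × (exposed cases) = 0.45784 × 612 ≈ 280.20.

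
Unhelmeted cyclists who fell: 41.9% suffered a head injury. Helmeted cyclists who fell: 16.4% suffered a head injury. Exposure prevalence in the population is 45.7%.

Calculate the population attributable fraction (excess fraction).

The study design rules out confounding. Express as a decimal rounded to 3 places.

p₁ = 0.419, p₀ = 0.164.
Overall risk P(Y=1) = π·p₁ + (1−π)·p₀ = 0.457×0.419 + 0.543×0.164 = 0.28053.
Under exogeneity, PAF = [P(Y=1) − p₀] / P(Y=1).
PAF = (0.28053 − 0.164) / 0.28053 ≈ 0.4154

PAF ≈ 0.415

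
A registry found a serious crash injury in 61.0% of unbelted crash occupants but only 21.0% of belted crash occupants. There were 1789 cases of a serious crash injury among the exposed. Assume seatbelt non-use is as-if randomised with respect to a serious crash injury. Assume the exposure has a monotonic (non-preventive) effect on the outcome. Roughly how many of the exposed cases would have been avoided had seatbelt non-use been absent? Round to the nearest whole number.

p₁ = 0.61, p₀ = 0.21.
PN = (p₁ − p₀)/p₁ = (0.61 − 0.21) / 0.61 ≈ 0.65574.
Attributable cases ≈ PN × (exposed cases) = 0.65574 × 1789 ≈ 1173.11.

about 1173 cases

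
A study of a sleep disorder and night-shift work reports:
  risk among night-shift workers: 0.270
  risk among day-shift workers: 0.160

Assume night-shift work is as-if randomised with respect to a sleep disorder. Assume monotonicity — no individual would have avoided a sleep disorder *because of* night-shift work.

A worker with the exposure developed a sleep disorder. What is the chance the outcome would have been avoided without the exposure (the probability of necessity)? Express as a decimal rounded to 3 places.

Let p₁ = 0.27, p₀ = 0.16.
Under exogeneity and monotonicity, PN = (p₁ − p₀) / p₁.
PN = (0.27 − 0.16) / 0.27 = 0.11 / 0.27 ≈ 0.4074

PN ≈ 0.407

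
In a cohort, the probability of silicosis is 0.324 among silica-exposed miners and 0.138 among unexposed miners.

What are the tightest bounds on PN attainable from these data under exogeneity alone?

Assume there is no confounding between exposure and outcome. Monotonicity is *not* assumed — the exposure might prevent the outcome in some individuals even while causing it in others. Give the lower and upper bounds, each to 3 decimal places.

Let p₁ = 0.324, p₀ = 0.138.
Under exogeneity alone the bounds on PN are max{0,(p₁−p₀)/p₁} ≤ PN ≤ min{1,(1−p₀)/p₁}.
  lower = (p₁ − p₀)/p₁ = 0.186 / 0.324 ≈ 0.5741
  upper = min{1, (1 − p₀)/p₁} = 0.862 / 0.324 ≈ 2.6605 → capped at 1

0.574 ≤ PN ≤ 1.000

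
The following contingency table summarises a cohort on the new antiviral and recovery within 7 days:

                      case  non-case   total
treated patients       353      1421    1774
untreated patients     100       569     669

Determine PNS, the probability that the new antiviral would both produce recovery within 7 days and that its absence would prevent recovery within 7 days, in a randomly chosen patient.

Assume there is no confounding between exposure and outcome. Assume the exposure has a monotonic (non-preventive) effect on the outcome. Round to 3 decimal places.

PNS ≈ 0.050

p₁ = P(outcome | exposed) = 353/1774 = 0.19899
p₀ = P(outcome | unexposed) = 100/669 = 0.14948
Under exogeneity and monotonicity, PNS = p₁ − p₀.
PNS = 0.19899 − 0.14948 = 0.049509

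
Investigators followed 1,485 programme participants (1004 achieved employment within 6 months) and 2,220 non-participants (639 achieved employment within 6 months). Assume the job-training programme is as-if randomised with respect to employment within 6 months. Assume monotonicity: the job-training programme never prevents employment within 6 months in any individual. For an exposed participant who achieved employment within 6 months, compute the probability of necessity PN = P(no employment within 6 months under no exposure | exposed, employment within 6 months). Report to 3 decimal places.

PN ≈ 0.574

p₁ = P(outcome | exposed) = 1004/1485 = 0.67609
p₀ = P(outcome | unexposed) = 639/2220 = 0.28784
Under exogeneity and monotonicity, PN = (p₁ − p₀) / p₁.
PN = (0.67609 − 0.28784) / 0.67609 = 0.38826 / 0.67609 ≈ 0.5743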